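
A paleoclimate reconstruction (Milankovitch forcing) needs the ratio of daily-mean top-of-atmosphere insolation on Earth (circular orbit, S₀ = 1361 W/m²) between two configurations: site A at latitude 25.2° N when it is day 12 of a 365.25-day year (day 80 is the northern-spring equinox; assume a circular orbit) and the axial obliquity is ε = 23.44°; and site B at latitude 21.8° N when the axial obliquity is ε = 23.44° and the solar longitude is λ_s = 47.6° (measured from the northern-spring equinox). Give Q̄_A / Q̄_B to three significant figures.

Q̄_A / Q̄_B ≈ 0.574

— Configuration A (φ=+25.2°):
Solar longitude: λ_s = 360° × (12 − 80)/365.25 = -67.023°, i.e. -67.023° + 360° = 292.977°.
sin δ = sin 23.44° × sin 292.977° = -0.36623, so δ = -21.483°.
cos H₀ = −tan(+25.2°) tan(-21.483°) = 0.1852, H₀ = 1.3845 rad.
Bracket: H₀ sin φ sin δ + cos φ cos δ sin H₀ = 1.3845×0.42578×-0.36623 + 0.90483×0.93053×0.98270 = -0.215890 + 0.827405 = 0.611515.
Q̄ = (S₀/π) × [bracket] = (1361/π) × 0.611515 = 264.92 W/m².
— Configuration B (φ=+21.8°):
Solar declination: sin δ = sin ε · sin λ_s = sin 23.44° × sin 47.6° = 0.29375, so δ = +17.083°.
cos H₀ = −tan(+21.8°) tan(+17.083°) = -0.1229, H₀ = 1.6940 rad.
Bracket: H₀ sin φ sin δ + cos φ cos δ sin H₀ = 1.6940×0.37137×0.29375 + 0.92849×0.95588×0.99242 = 0.184798 + 0.880798 = 1.065596.
Q̄ = (S₀/π) × [bracket] = (1361/π) × 1.065596 = 461.64 W/m².
Ratio Q̄_A / Q̄_B = 264.92 / 461.64 = 0.5739.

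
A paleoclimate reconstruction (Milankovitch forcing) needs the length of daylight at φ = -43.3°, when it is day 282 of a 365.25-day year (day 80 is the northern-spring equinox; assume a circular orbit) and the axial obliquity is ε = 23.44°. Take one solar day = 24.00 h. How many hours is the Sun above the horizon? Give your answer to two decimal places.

12.95 h

Solar longitude: λ_s = 360° × (282 − 80)/365.25 = 199.097°.
sin δ = sin 23.44° × sin 199.097° = -0.13014, so δ = -7.478°.
cos H₀ = −tan φ · tan δ = −tan(-43.3°) × tan(-7.478°) = -0.1237, so H₀ = 1.6948 rad = 97.11°.
Daylight = 2H₀/(2π) × 24.00 h = (1.6948/π) × 24.00 = 12.95 h.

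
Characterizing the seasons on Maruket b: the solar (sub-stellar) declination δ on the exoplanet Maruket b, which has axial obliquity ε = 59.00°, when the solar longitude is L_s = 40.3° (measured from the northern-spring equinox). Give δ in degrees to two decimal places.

δ = +33.67°

sin δ = sin ε · sin L_s = sin 59.00° × sin 40.3° = 0.554407.
δ = arcsin(0.554407) = +33.67°.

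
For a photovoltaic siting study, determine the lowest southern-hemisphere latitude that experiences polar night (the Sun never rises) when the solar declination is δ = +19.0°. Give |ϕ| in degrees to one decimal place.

Polar night requires cos h₀ = −tan ϕ tan δ ≥ 1, i.e. tan ϕ tan δ ≤ −1.
The boundary is |tan ϕ| · |tan δ| = 1, so |ϕ| = 90° − |δ| = 90° − 19.0° = 71.0° in the southern hemisphere.

|ϕ| = 71.0°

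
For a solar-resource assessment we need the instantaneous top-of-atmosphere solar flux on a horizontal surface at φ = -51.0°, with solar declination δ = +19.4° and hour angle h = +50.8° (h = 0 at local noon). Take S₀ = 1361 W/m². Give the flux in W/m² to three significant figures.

cos θ_z = sin φ sin δ + cos φ cos δ cos h = -0.258138 + 0.375166 = 0.117028.
Flux = S₀ · cos θ_z = 1361 × 0.117028 = 159.3 W/m².

159 W/m²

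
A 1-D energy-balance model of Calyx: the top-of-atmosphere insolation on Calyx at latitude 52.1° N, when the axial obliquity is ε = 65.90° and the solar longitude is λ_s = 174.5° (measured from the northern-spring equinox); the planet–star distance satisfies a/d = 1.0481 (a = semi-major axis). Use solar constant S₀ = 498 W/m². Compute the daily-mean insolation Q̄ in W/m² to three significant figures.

Q̄ ≈ 126 W/m²

Solar declination: sin δ = sin ε · sin λ_s = sin 65.90° × sin 174.5° = 0.08749, so δ = +5.019°.
cos H₀ = −tan(+52.1°) tan(+5.019°) = -0.1128, H₀ = 1.6839 rad.
Bracket: H₀ sin φ sin δ + cos φ cos δ sin H₀ = 1.6839×0.78908×0.08749 + 0.61429×0.99617×0.99362 = 0.116251 + 0.608033 = 0.724284.
Inverse-square distance factor (a/d)² = 1.0481² = 1.098514.
Q̄ = (S₀/π) × 1.098514 × [bracket] = (498/π) × 1.098514 × 0.724284 = 126.1 W/m².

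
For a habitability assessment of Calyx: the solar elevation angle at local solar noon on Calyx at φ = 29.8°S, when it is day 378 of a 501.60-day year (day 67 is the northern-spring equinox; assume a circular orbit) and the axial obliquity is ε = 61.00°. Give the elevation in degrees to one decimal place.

Solar longitude: λ_s = 360° × (378 − 67)/501.60 = 223.206°.
sin δ = sin 61.00° × sin 223.206° = -0.59878, so δ = -36.783°.
At local noon the hour angle is zero, so the zenith angle equals |φ − δ| = |-29.8° − (-36.783°)| = 6.983°.
Elevation = 90° − 6.983° = 83.0°.

83.0°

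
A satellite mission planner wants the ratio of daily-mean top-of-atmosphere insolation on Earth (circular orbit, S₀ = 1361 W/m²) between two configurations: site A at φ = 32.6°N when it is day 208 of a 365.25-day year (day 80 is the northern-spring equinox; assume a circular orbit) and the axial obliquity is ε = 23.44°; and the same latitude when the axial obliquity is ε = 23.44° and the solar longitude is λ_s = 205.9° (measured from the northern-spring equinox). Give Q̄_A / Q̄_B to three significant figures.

Q̄_A / Q̄_B ≈ 1.58

— Configuration A (φ=+32.6°):
Solar longitude: λ_s = 360° × (208 − 80)/365.25 = 126.160°.
sin δ = sin 23.44° × sin 126.160° = 0.32116, so δ = +18.733°.
cos H₀ = −tan(+32.6°) tan(+18.733°) = -0.2169, H₀ = 1.7894 rad.
Bracket: H₀ sin φ sin δ + cos φ cos δ sin H₀ = 1.7894×0.53877×0.32116 + 0.84245×0.94702×0.97620 = 0.309622 + 0.778829 = 1.088451.
Q̄ = (S₀/π) × [bracket] = (1361/π) × 1.088451 = 471.54 W/m².
— Configuration B (φ=+32.6°):
Solar declination: sin δ = sin ε · sin λ_s = sin 23.44° × sin 205.9° = -0.17375, so δ = -10.006°.
cos H₀ = −tan(+32.6°) tan(-10.006°) = 0.1128, H₀ = 1.4577 rad.
Bracket: H₀ sin φ sin δ + cos φ cos δ sin H₀ = 1.4577×0.53877×-0.17375 + 0.84245×0.98479×0.99361 = -0.136457 + 0.824335 = 0.687878.
Q̄ = (S₀/π) × [bracket] = (1361/π) × 0.687878 = 298.00 W/m².
Ratio Q̄_A / Q̄_B = 471.54 / 298.00 = 1.582.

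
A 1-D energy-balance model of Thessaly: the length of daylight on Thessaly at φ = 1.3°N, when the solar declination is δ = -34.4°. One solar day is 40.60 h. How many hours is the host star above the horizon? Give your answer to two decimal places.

cos H₀ = −tan φ · tan δ = −tan(+1.3°) × tan(-34.400°) = 0.0155, so H₀ = 1.5553 rad = 89.11°.
Daylight = 2H₀/(2π) × 40.60 h = (1.5553/π) × 40.60 = 20.10 h.

20.10 h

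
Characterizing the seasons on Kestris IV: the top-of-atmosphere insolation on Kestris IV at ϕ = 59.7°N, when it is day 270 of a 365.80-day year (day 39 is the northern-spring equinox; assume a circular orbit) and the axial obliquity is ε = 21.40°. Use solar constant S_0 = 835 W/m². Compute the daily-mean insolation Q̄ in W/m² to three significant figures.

Q̄ ≈ 47.4 W/m²

Solar longitude: L_s = 360° × (270 − 39)/365.80 = 227.337°.
sin δ = sin 21.40° × sin 227.337° = -0.26831, so δ = -15.564°.
cos h₀ = −tan(+59.7°) tan(-15.564°) = 0.4766, h₀ = 1.0740 rad.
Bracket: h₀ sin ϕ sin δ + cos ϕ cos δ sin h₀ = 1.0740×0.86340×-0.26831 + 0.50453×0.96333×0.87910 = -0.248802 + 0.427268 = 0.178466.
Q̄ = (S_0/π) × [bracket] = (835/π) × 0.178466 = 47.43 W/m².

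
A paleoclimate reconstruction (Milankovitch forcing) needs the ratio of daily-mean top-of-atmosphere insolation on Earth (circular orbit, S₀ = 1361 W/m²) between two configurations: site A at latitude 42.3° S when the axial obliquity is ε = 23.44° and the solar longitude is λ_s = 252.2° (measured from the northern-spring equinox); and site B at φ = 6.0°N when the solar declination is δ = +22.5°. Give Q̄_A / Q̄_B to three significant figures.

— Configuration A (φ=-42.3°):
Solar declination: sin δ = sin ε · sin λ_s = sin 23.44° × sin 252.2° = -0.37875, so δ = -22.256°.
cos H₀ = −tan(-42.3°) tan(-22.256°) = -0.3724, H₀ = 1.9524 rad.
Bracket: H₀ sin φ sin δ + cos φ cos δ sin H₀ = 1.9524×-0.67301×-0.37875 + 0.73963×0.92550×0.92808 = 0.497672 + 0.635296 = 1.132968.
Q̄ = (S₀/π) × [bracket] = (1361/π) × 1.132968 = 490.82 W/m².
— Configuration B (φ=+6.0°):
cos H₀ = −tan(+6.0°) tan(+22.500°) = -0.0435, H₀ = 1.6143 rad.
Bracket: H₀ sin φ sin δ + cos φ cos δ sin H₀ = 1.6143×0.10453×0.38268 + 0.99452×0.92388×0.99905 = 0.064574 + 0.917944 = 0.982518.
Q̄ = (S₀/π) × [bracket] = (1361/π) × 0.982518 = 425.65 W/m².
Ratio Q̄_A / Q̄_B = 490.82 / 425.65 = 1.153.

Q̄_A / Q̄_B ≈ 1.15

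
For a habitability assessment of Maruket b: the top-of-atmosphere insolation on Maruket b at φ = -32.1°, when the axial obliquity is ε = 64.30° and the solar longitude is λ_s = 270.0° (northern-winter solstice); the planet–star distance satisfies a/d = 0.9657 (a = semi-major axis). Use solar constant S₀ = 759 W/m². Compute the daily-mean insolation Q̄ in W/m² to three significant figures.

Solar declination: sin δ = sin ε · sin λ_s = sin 64.30° × sin 270.0° = -0.90108, so δ = -64.300°.
cos H₀ = −tan(-32.1°) tan(-64.300°) = -1.3034 ≤ −1 ⇒ polar day, H₀ = π.
Bracket: H₀ sin φ sin δ + cos φ cos δ sin H₀ = 3.1416×-0.53140×-0.90108 + 0.84712×0.43366×0.00000 = 1.504305 + 0.000000 = 1.504305.
Inverse-square distance factor (a/d)² = 0.9657² = 0.932576.
Q̄ = (S₀/π) × 0.932576 × [bracket] = (759/π) × 0.932576 × 1.504305 = 338.9 W/m².

Q̄ ≈ 339 W/m²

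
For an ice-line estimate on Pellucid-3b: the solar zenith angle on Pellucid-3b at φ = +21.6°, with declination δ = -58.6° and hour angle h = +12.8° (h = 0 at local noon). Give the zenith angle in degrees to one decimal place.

θ_z = 80.9°

cos θ_z = sin φ sin δ + cos φ cos δ cos h = -0.314213 + 0.472384 = 0.158171.
θ_z = arccos(0.158171) = 80.9°.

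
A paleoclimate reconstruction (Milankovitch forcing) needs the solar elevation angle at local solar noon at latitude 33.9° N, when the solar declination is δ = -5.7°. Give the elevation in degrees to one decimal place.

50.4°

At local noon the hour angle is zero, so the zenith angle equals |φ − δ| = |+33.9° − (-5.700°)| = 39.600°.
Elevation = 90° − 39.600° = 50.4°.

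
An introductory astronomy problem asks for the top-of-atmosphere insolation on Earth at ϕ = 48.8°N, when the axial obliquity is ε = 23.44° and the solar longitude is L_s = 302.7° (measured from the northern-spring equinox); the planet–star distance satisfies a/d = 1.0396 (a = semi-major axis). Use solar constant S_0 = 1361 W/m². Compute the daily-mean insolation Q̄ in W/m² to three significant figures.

Q̄ ≈ 130 W/m²

Solar declination: sin δ = sin ε · sin L_s = sin 23.44° × sin 302.7° = -0.33474, so δ = -19.557°.
cos h₀ = −tan(+48.8°) tan(-19.557°) = 0.4058, h₀ = 1.1530 rad.
Bracket: h₀ sin ϕ sin δ + cos ϕ cos δ sin h₀ = 1.1530×0.75241×-0.33474 + 0.65869×0.94231×0.91397 = -0.290397 + 0.567292 = 0.276895.
Inverse-square distance factor (a/d)² = 1.0396² = 1.080768.
Q̄ = (S_0/π) × 1.080768 × [bracket] = (1361/π) × 1.080768 × 0.276895 = 129.6 W/m².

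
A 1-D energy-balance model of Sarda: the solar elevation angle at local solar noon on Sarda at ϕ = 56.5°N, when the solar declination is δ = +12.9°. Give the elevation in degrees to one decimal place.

46.4°

At local noon the hour angle is zero, so the zenith angle equals |ϕ − δ| = |+56.5° − (+12.900°)| = 43.600°.
Elevation = 90° − 43.600° = 46.4°.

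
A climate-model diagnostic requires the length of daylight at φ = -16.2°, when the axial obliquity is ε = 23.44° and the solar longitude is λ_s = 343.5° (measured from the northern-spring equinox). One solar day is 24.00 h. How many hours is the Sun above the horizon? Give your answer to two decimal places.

Solar declination: sin δ = sin ε · sin λ_s = sin 23.44° × sin 343.5° = -0.11298, so δ = -6.487°.
cos H₀ = −tan φ · tan δ = −tan(-16.2°) × tan(-6.487°) = -0.0330, so H₀ = 1.6038 rad = 91.89°.
Daylight = 2H₀/(2π) × 24.00 h = (1.6038/π) × 24.00 = 12.25 h.

12.25 h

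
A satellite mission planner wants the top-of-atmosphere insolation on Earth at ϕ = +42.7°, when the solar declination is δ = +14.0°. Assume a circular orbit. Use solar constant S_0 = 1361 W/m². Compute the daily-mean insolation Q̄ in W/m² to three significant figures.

Q̄ ≈ 429 W/m²

cos h₀ = −tan(+42.7°) tan(+14.000°) = -0.2301, h₀ = 1.8029 rad.
Bracket: h₀ sin ϕ sin δ + cos ϕ cos δ sin h₀ = 1.8029×0.67816×0.24192 + 0.73491×0.97030×0.97317 = 0.295785 + 0.693951 = 0.989736.
Q̄ = (S_0/π) × [bracket] = (1361/π) × 0.989736 = 428.8 W/m².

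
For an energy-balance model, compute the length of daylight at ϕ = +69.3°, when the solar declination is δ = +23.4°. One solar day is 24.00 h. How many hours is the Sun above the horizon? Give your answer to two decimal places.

Sunrise equation: cos h₀ = −tan ϕ · tan δ = -1.1452 ≤ −1, so the Sun never sets (polar day) and h₀ = π.
Daylight = 2h₀/(2π) × 24.00 h = (3.1416/π) × 24.00 = 24.00 h.

24.00 h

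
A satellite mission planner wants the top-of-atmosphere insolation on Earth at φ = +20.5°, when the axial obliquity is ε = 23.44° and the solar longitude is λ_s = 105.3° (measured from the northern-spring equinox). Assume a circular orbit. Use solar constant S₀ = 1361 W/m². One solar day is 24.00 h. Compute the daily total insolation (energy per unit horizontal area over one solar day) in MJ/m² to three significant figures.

Solar declination: sin δ = sin ε · sin λ_s = sin 23.44° × sin 105.3° = 0.38369, so δ = +22.562°.
cos H₀ = −tan(+20.5°) tan(+22.562°) = -0.1553, H₀ = 1.7268 rad.
Bracket: H₀ sin φ sin δ + cos φ cos δ sin H₀ = 1.7268×0.35021×0.38369 + 0.93667×0.92346×0.98786 = 0.232034 + 0.854476 = 1.086510.
Q̄ = (S₀/π) × [bracket] = (1361/π) × 1.086510 = 470.70 W/m².
Daily total = Q̄ × 24.00 h × 3600 s/h = 470.70 × 24.00 × 3600 / 10⁶ = 40.67 MJ/m².

40.7 MJ/m²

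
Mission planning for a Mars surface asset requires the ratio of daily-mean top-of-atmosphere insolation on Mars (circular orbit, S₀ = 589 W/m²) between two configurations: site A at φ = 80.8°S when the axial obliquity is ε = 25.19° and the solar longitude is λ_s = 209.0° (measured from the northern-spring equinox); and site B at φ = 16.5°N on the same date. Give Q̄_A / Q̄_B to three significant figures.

— Configuration A (φ=-80.8°):
Solar declination: sin δ = sin ε · sin λ_s = sin 25.19° × sin 209.0° = -0.20635, so δ = -11.908°.
cos H₀ = −tan(-80.8°) tan(-11.908°) = -1.3020 ≤ −1 ⇒ polar day, H₀ = π.
Bracket: H₀ sin φ sin δ + cos φ cos δ sin H₀ = 3.1416×-0.98714×-0.20635 + 0.15988×0.97848×0.00000 = 0.639932 + 0.000000 = 0.639932.
Q̄ = (S₀/π) × [bracket] = (589/π) × 0.639932 = 119.98 W/m².
— Configuration B (φ=+16.5°):
cos H₀ = −tan(+16.5°) tan(-11.908°) = 0.0625, H₀ = 1.5083 rad.
Bracket: H₀ sin φ sin δ + cos φ cos δ sin H₀ = 1.5083×0.28402×-0.20635 + 0.95882×0.97848×0.99805 = -0.088398 + 0.936357 = 0.847959.
Q̄ = (S₀/π) × [bracket] = (589/π) × 0.847959 = 158.98 W/m².
Ratio Q̄_A / Q̄_B = 119.98 / 158.98 = 0.7547.

Q̄_A / Q̄_B ≈ 0.755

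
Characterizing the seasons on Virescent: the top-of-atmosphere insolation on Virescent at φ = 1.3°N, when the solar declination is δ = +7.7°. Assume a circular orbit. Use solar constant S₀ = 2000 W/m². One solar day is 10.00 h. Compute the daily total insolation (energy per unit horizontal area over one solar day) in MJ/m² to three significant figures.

22.8 MJ/m²

cos H₀ = −tan(+1.3°) tan(+7.700°) = -0.0031, H₀ = 1.5739 rad.
Bracket: H₀ sin φ sin δ + cos φ cos δ sin H₀ = 1.5739×0.02269×0.13399 + 0.99974×0.99098×1.00000 = 0.004785 + 0.990722 = 0.995507.
Q̄ = (S₀/π) × [bracket] = (2000/π) × 0.995507 = 633.76 W/m².
Daily total = Q̄ × 10.00 h × 3600 s/h = 633.76 × 10.00 × 3600 / 10⁶ = 22.82 MJ/m².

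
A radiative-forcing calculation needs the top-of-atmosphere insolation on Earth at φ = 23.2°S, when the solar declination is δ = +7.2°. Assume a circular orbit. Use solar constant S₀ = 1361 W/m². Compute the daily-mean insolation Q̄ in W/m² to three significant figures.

Q̄ ≈ 362 W/m²

cos H₀ = −tan(-23.2°) tan(+7.200°) = 0.0541, H₀ = 1.5166 rad.
Bracket: H₀ sin φ sin δ + cos φ cos δ sin H₀ = 1.5166×-0.39394×0.12533 + 0.91914×0.99211×0.99853 = -0.074878 + 0.910548 = 0.835670.
Q̄ = (S₀/π) × [bracket] = (1361/π) × 0.835670 = 362.0 W/m².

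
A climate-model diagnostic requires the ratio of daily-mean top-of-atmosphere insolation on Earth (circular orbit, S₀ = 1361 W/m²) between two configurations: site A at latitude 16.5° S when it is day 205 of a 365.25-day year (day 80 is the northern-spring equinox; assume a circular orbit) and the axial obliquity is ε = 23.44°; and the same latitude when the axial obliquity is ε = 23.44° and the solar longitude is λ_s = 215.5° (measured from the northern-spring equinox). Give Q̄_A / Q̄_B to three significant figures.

— Configuration A (φ=-16.5°):
Solar longitude: λ_s = 360° × (205 − 80)/365.25 = 123.203°.
sin δ = sin 23.44° × sin 123.203° = 0.33284, so δ = +19.441°.
cos H₀ = −tan(-16.5°) tan(+19.441°) = 0.1046, H₀ = 1.4661 rad.
Bracket: H₀ sin φ sin δ + cos φ cos δ sin H₀ = 1.4661×-0.28402×0.33284 + 0.95882×0.94298×0.99452 = -0.138595 + 0.899193 = 0.760598.
Q̄ = (S₀/π) × [bracket] = (1361/π) × 0.760598 = 329.51 W/m².
— Configuration B (φ=-16.5°):
Solar declination: sin δ = sin ε · sin λ_s = sin 23.44° × sin 215.5° = -0.23100, so δ = -13.356°.
cos H₀ = −tan(-16.5°) tan(-13.356°) = -0.0703, H₀ = 1.6412 rad.
Bracket: H₀ sin φ sin δ + cos φ cos δ sin H₀ = 1.6412×-0.28402×-0.23100 + 0.95882×0.97295×0.99752 = 0.107677 + 0.930570 = 1.038247.
Q̄ = (S₀/π) × [bracket] = (1361/π) × 1.038247 = 449.79 W/m².
Ratio Q̄_A / Q̄_B = 329.51 / 449.79 = 0.7326.

Q̄_A / Q̄_B ≈ 0.733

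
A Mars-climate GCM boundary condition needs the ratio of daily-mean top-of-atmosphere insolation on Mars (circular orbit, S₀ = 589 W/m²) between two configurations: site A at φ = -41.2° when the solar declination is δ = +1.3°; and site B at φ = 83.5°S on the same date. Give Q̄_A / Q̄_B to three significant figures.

Q̄_A / Q̄_B ≈ 9.11

— Configuration A (φ=-41.2°):
cos H₀ = −tan(-41.2°) tan(+1.300°) = 0.0199, H₀ = 1.5509 rad.
Bracket: H₀ sin φ sin δ + cos φ cos δ sin H₀ = 1.5509×-0.65869×0.02269 + 0.75241×0.99974×0.99980 = -0.023179 + 0.752064 = 0.728885.
Q̄ = (S₀/π) × [bracket] = (589/π) × 0.728885 = 136.65 W/m².
— Configuration B (φ=-83.5°):
cos H₀ = −tan(-83.5°) tan(+1.300°) = 0.1992, H₀ = 1.3703 rad.
Bracket: H₀ sin φ sin δ + cos φ cos δ sin H₀ = 1.3703×-0.99357×0.02269 + 0.11320×0.99974×0.97996 = -0.030892 + 0.110903 = 0.080011.
Q̄ = (S₀/π) × [bracket] = (589/π) × 0.080011 = 15.001 W/m².
Ratio Q̄_A / Q̄_B = 136.65 / 15.001 = 9.109.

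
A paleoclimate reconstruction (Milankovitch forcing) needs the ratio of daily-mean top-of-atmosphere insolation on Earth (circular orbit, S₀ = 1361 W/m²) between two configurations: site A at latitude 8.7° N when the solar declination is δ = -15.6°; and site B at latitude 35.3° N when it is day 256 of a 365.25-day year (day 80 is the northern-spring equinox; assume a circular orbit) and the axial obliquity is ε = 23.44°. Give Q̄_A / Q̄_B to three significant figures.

Q̄_A / Q̄_B ≈ 1.04

— Configuration A (φ=+8.7°):
cos H₀ = −tan(+8.7°) tan(-15.600°) = 0.0427, H₀ = 1.5281 rad.
Bracket: H₀ sin φ sin δ + cos φ cos δ sin H₀ = 1.5281×0.15126×-0.26892 + 0.98849×0.96316×0.99909 = -0.062158 + 0.951208 = 0.889050.
Q̄ = (S₀/π) × [bracket] = (1361/π) × 0.889050 = 385.15 W/m².
— Configuration B (φ=+35.3°):
Solar longitude: λ_s = 360° × (256 − 80)/365.25 = 173.470°.
sin δ = sin 23.44° × sin 173.470° = 0.04524, so δ = +2.593°.
cos H₀ = −tan(+35.3°) tan(+2.593°) = -0.0321, H₀ = 1.6029 rad.
Bracket: H₀ sin φ sin δ + cos φ cos δ sin H₀ = 1.6029×0.57786×0.04524 + 0.81614×0.99898×0.99949 = 0.041904 + 0.814892 = 0.856796.
Q̄ = (S₀/π) × [bracket] = (1361/π) × 0.856796 = 371.18 W/m².
Ratio Q̄_A / Q̄_B = 385.15 / 371.18 = 1.038.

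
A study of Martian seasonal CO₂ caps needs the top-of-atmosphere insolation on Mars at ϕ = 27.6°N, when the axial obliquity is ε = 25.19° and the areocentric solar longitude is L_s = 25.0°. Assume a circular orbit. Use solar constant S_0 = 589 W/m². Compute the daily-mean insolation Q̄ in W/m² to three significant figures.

sin δ = sin 25.19° × sin 25.0° = 0.17988, so δ = +10.362°.
cos h₀ = −tan(+27.6°) tan(+10.362°) = -0.0956, h₀ = 1.6665 rad.
Bracket: h₀ sin ϕ sin δ + cos ϕ cos δ sin h₀ = 1.6665×0.46330×0.17988 + 0.88620×0.98369×0.99542 = 0.138883 + 0.867753 = 1.006636.
Q̄ = (S_0/π) × [bracket] = (589/π) × 1.006636 = 188.7 W/m².

Q̄ ≈ 189 W/m²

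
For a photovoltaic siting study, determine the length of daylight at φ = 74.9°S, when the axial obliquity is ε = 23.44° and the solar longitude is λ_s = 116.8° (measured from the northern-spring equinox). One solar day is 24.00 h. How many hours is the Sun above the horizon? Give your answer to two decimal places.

0.00 h

Solar declination: sin δ = sin ε · sin λ_s = sin 23.44° × sin 116.8° = 0.35506, so δ = +20.797°.
cos H₀ = −tan φ · tan δ = 1.4076 ≥ 1, so the Sun never rises (polar night) and H₀ = 0.
Daylight = 2H₀/(2π) × 24.00 h = (0.0000/π) × 24.00 = 0.00 h.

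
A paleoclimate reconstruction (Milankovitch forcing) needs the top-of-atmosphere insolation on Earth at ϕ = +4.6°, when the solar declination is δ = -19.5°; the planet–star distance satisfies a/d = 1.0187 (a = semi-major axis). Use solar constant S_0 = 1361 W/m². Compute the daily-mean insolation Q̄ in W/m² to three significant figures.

cos h₀ = −tan(+4.6°) tan(-19.500°) = 0.0285, h₀ = 1.5423 rad.
Bracket: h₀ sin ϕ sin δ + cos ϕ cos δ sin h₀ = 1.5423×0.08020×-0.33381 + 0.99678×0.94264×0.99959 = -0.041290 + 0.939219 = 0.897929.
Inverse-square distance factor (a/d)² = 1.0187² = 1.037750.
Q̄ = (S_0/π) × 1.037750 × [bracket] = (1361/π) × 1.037750 × 0.897929 = 403.7 W/m².

Q̄ ≈ 404 W/m²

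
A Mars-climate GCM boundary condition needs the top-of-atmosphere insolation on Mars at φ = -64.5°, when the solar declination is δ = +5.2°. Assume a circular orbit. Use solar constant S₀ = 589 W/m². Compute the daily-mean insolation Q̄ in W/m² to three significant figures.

Q̄ ≈ 57.8 W/m²

cos H₀ = −tan(-64.5°) tan(+5.200°) = 0.1908, H₀ = 1.3788 rad.
Bracket: H₀ sin φ sin δ + cos φ cos δ sin H₀ = 1.3788×-0.90259×0.09063 + 0.43051×0.99588×0.98163 = -0.112788 + 0.420860 = 0.308072.
Q̄ = (S₀/π) × [bracket] = (589/π) × 0.308072 = 57.76 W/m².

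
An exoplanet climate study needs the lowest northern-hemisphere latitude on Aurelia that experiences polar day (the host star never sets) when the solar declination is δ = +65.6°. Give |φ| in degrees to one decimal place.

Polar day requires cos H₀ = −tan φ tan δ ≤ −1, i.e. tan φ tan δ ≥ 1.
The boundary is |tan φ| · |tan δ| = 1, so |φ| = 90° − |δ| = 90° − 65.6° = 24.4° in the northern hemisphere.

|φ| = 24.4°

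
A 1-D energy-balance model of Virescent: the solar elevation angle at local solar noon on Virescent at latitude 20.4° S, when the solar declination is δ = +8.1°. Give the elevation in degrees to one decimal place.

61.5°

At local noon the hour angle is zero, so the zenith angle equals |φ − δ| = |-20.4° − (+8.100°)| = 28.500°.
Elevation = 90° − 28.500° = 61.5°.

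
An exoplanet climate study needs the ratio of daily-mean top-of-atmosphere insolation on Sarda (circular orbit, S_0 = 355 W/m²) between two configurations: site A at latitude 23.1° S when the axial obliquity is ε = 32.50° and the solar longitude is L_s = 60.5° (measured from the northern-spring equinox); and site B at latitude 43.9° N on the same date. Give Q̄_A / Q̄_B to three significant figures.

— Configuration A (ϕ=-23.1°):
Solar declination: sin δ = sin ε · sin L_s = sin 32.50° × sin 60.5° = 0.46764, so δ = +27.881°.
cos h₀ = −tan(-23.1°) tan(+27.881°) = 0.2257, h₀ = 1.3432 rad.
Bracket: h₀ sin ϕ sin δ + cos ϕ cos δ sin h₀ = 1.3432×-0.39234×0.46764 + 0.91982×0.88392×0.97421 = -0.246442 + 0.792079 = 0.545637.
Q̄ = (S_0/π) × [bracket] = (355/π) × 0.545637 = 61.657 W/m².
— Configuration B (ϕ=+43.9°):
cos h₀ = −tan(+43.9°) tan(+27.881°) = -0.5091, h₀ = 2.1050 rad.
Bracket: h₀ sin ϕ sin δ + cos ϕ cos δ sin h₀ = 2.1050×0.69340×0.46764 + 0.72055×0.88392×0.86069 = 0.682571 + 0.548181 = 1.230752.
Q̄ = (S_0/π) × [bracket] = (355/π) × 1.230752 = 139.07 W/m².
Ratio Q̄_A / Q̄_B = 61.657 / 139.07 = 0.4434.

Q̄_A / Q̄_B ≈ 0.443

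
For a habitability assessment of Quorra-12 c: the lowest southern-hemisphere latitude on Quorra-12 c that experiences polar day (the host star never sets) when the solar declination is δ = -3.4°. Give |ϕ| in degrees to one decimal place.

|ϕ| = 86.6°

Polar day requires cos h₀ = −tan ϕ tan δ ≤ −1, i.e. tan ϕ tan δ ≥ 1.
The boundary is |tan ϕ| · |tan δ| = 1, so |ϕ| = 90° − |δ| = 90° − 3.4° = 86.6° in the southern hemisphere.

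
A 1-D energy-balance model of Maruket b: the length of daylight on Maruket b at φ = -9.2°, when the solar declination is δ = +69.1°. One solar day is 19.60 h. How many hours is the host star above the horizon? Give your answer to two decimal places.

7.07 h

cos H₀ = −tan φ · tan δ = −tan(-9.2°) × tan(+69.100°) = 0.4241, so H₀ = 1.1328 rad = 64.90°.
Daylight = 2H₀/(2π) × 19.60 h = (1.1328/π) × 19.60 = 7.07 h.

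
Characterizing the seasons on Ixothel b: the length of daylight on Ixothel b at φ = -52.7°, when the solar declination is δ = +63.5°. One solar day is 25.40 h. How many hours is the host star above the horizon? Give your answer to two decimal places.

0.00 h

cos H₀ = −tan φ · tan δ = 2.6328 ≥ 1, so the host star never rises (polar night) and H₀ = 0.
Daylight = 2H₀/(2π) × 25.40 h = (0.0000/π) × 25.40 = 0.00 h.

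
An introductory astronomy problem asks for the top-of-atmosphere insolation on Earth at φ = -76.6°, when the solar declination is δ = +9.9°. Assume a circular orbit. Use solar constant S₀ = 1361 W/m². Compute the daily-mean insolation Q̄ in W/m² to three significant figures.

cos H₀ = −tan(-76.6°) tan(+9.900°) = 0.7326, H₀ = 0.7487 rad.
Bracket: H₀ sin φ sin δ + cos φ cos δ sin H₀ = 0.7487×-0.97278×0.17193 + 0.23175×0.98511×0.68067 = -0.125220 + 0.155396 = 0.030176.
Q̄ = (S₀/π) × [bracket] = (1361/π) × 0.030176 = 13.07 W/m².

Q̄ ≈ 13.1 W/m²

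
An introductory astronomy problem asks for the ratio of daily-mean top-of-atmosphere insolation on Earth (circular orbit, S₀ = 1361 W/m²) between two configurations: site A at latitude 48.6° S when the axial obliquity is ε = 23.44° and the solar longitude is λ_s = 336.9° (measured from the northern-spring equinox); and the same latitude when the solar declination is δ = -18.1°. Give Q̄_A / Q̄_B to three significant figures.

— Configuration A (φ=-48.6°):
Solar declination: sin δ = sin ε · sin λ_s = sin 23.44° × sin 336.9° = -0.15607, so δ = -8.979°.
cos H₀ = −tan(-48.6°) tan(-8.979°) = -0.1792, H₀ = 1.7510 rad.
Bracket: H₀ sin φ sin δ + cos φ cos δ sin H₀ = 1.7510×-0.75011×-0.15607 + 0.66131×0.98775×0.98381 = 0.204989 + 0.642633 = 0.847622.
Q̄ = (S₀/π) × [bracket] = (1361/π) × 0.847622 = 367.21 W/m².
— Configuration B (φ=-48.6°):
cos H₀ = −tan(-48.6°) tan(-18.100°) = -0.3707, H₀ = 1.9506 rad.
Bracket: H₀ sin φ sin δ + cos φ cos δ sin H₀ = 1.9506×-0.75011×-0.31068 + 0.66131×0.95052×0.92874 = 0.454576 + 0.583795 = 1.038371.
Q̄ = (S₀/π) × [bracket] = (1361/π) × 1.038371 = 449.84 W/m².
Ratio Q̄_A / Q̄_B = 367.21 / 449.84 = 0.8163.

Q̄_A / Q̄_B ≈ 0.816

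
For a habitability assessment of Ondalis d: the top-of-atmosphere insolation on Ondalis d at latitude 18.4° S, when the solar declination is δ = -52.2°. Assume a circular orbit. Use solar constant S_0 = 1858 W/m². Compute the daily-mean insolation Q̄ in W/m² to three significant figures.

cos h₀ = −tan(-18.4°) tan(-52.200°) = -0.4289, h₀ = 2.0140 rad.
Bracket: h₀ sin ϕ sin δ + cos ϕ cos δ sin h₀ = 2.0140×-0.31565×-0.79016 + 0.94888×0.61291×0.90337 = 0.502320 + 0.525380 = 1.027700.
Q̄ = (S_0/π) × [bracket] = (1858/π) × 1.027700 = 607.8 W/m².

Q̄ ≈ 608 W/m²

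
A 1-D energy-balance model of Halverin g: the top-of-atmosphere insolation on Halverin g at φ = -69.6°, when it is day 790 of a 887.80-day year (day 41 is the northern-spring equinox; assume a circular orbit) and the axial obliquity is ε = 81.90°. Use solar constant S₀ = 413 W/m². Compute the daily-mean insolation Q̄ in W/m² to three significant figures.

Q̄ ≈ 319 W/m²

Solar longitude: λ_s = 360° × (790 − 41)/887.80 = 303.717°.
sin δ = sin 81.90° × sin 303.717° = -0.82349, so δ = -55.436°.
cos H₀ = −tan(-69.6°) tan(-55.436°) = -3.9030 ≤ −1 ⇒ polar day, H₀ = π.
Bracket: H₀ sin φ sin δ + cos φ cos δ sin H₀ = 3.1416×-0.93728×-0.82349 + 0.34857×0.56733×0.00000 = 2.424815 + 0.000000 = 2.424815.
Q̄ = (S₀/π) × [bracket] = (413/π) × 2.424815 = 318.8 W/m².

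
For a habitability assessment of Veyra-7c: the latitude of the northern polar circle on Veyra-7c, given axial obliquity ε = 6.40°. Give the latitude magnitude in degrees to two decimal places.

83.60°

The polar circle is the lowest latitude that experiences at least one full rotation of continuous daylight at the northern-summer solstice; it lies at |φ| = 90° − ε = 90° − 6.40° = 83.60°.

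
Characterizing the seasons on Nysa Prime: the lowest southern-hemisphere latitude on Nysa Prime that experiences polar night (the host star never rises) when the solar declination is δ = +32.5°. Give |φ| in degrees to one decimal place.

Polar night requires cos H₀ = −tan φ tan δ ≥ 1, i.e. tan φ tan δ ≤ −1.
The boundary is |tan φ| · |tan δ| = 1, so |φ| = 90° − |δ| = 90° − 32.5° = 57.5° in the southern hemisphere.

|φ| = 57.5°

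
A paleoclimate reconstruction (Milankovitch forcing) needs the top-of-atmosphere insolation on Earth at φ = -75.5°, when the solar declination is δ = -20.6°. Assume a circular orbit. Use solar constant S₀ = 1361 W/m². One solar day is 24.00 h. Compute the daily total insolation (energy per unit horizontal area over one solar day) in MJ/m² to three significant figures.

40.1 MJ/m²

cos H₀ = −tan(-75.5°) tan(-20.600°) = -1.4534 ≤ −1 ⇒ polar day, H₀ = π.
Bracket: H₀ sin φ sin δ + cos φ cos δ sin H₀ = 3.1416×-0.96815×-0.35184 + 0.25038×0.93606×0.00000 = 1.070135 + 0.000000 = 1.070135.
Q̄ = (S₀/π) × [bracket] = (1361/π) × 1.070135 = 463.60 W/m².
Daily total = Q̄ × 24.00 h × 3600 s/h = 463.60 × 24.00 × 3600 / 10⁶ = 40.06 MJ/m².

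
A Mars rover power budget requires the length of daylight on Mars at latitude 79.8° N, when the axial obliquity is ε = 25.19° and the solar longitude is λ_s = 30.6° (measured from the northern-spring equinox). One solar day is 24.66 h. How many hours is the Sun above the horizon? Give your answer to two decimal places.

Solar declination: sin δ = sin ε · sin λ_s = sin 25.19° × sin 30.6° = 0.21666, so δ = +12.513°.
Sunrise equation: cos H₀ = −tan φ · tan δ = -1.2334 ≤ −1, so the Sun never sets (polar day) and H₀ = π.
Daylight = 2H₀/(2π) × 24.66 h = (3.1416/π) × 24.66 = 24.66 h.

24.66 h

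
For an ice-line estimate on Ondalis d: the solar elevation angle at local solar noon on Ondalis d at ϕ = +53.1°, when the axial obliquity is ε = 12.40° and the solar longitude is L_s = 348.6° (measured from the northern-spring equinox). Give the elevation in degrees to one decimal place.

34.5°

Solar declination: sin δ = sin ε · sin L_s = sin 12.40° × sin 348.6° = -0.04244, so δ = -2.433°.
At local noon the hour angle is zero, so the zenith angle equals |ϕ − δ| = |+53.1° − (-2.433°)| = 55.533°.
Elevation = 90° − 55.533° = 34.5°.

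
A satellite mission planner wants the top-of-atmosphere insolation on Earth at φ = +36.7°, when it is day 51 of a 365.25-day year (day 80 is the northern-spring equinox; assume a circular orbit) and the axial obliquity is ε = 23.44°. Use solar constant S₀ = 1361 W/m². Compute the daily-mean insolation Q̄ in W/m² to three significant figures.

Solar longitude: λ_s = 360° × (51 − 80)/365.25 = -28.583°, i.e. -28.583° + 360° = 331.417°.
sin δ = sin 23.44° × sin 331.417° = -0.19032, so δ = -10.971°.
cos H₀ = −tan(+36.7°) tan(-10.971°) = 0.1445, H₀ = 1.4258 rad.
Bracket: H₀ sin φ sin δ + cos φ cos δ sin H₀ = 1.4258×0.59763×-0.19032 + 0.80178×0.98172×0.98951 = -0.162172 + 0.778867 = 0.616695.
Q̄ = (S₀/π) × [bracket] = (1361/π) × 0.616695 = 267.2 W/m².

Q̄ ≈ 267 W/m²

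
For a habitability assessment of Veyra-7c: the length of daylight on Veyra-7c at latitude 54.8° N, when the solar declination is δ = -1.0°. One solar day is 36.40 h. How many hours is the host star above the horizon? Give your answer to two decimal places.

17.91 h

cos h₀ = −tan ϕ · tan δ = −tan(+54.8°) × tan(-1.000°) = 0.0247, so h₀ = 1.5460 rad = 88.58°.
Daylight = 2h₀/(2π) × 36.40 h = (1.5460/π) × 36.40 = 17.91 h.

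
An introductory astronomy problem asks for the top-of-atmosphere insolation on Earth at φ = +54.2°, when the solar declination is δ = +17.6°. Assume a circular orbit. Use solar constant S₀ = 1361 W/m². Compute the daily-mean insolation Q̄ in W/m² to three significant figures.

cos H₀ = −tan(+54.2°) tan(+17.600°) = -0.4398, H₀ = 2.0262 rad.
Bracket: H₀ sin φ sin δ + cos φ cos δ sin H₀ = 2.0262×0.81106×0.30237 + 0.58496×0.95319×0.89808 = 0.496906 + 0.500750 = 0.997656.
Q̄ = (S₀/π) × [bracket] = (1361/π) × 0.997656 = 432.2 W/m².

Q̄ ≈ 432 W/m²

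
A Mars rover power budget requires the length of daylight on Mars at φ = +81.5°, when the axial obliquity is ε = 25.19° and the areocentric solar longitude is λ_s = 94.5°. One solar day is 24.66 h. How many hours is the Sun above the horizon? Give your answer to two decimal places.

24.66 h

sin δ = sin 25.19° × sin 94.5° = 0.42431, so δ = +25.107°.
Sunrise equation: cos H₀ = −tan φ · tan δ = -3.1354 ≤ −1, so the Sun never sets (polar day) and H₀ = π.
Daylight = 2H₀/(2π) × 24.66 h = (3.1416/π) × 24.66 = 24.66 h.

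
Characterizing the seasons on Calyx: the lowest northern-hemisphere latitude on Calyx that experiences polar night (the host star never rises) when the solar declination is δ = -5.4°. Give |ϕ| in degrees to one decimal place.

Polar night requires cos h₀ = −tan ϕ tan δ ≥ 1, i.e. tan ϕ tan δ ≤ −1.
The boundary is |tan ϕ| · |tan δ| = 1, so |ϕ| = 90° − |δ| = 90° − 5.4° = 84.6° in the northern hemisphere.

|ϕ| = 84.6°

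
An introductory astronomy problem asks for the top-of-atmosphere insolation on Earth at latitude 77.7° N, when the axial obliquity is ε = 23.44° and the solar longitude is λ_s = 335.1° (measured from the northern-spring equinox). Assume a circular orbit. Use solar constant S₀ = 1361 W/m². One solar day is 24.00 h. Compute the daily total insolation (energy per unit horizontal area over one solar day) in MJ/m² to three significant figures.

0.778 MJ/m²

Solar declination: sin δ = sin ε · sin λ_s = sin 23.44° × sin 335.1° = -0.16748, so δ = -9.642°.
cos H₀ = −tan(+77.7°) tan(-9.642°) = 0.7792, H₀ = 0.6775 rad.
Bracket: H₀ sin φ sin δ + cos φ cos δ sin H₀ = 0.6775×0.97705×-0.16748 + 0.21303×0.98587×0.62683 = -0.110864 + 0.131647 = 0.020783.
Q̄ = (S₀/π) × [bracket] = (1361/π) × 0.020783 = 9.0036 W/m².
Daily total = Q̄ × 24.00 h × 3600 s/h = 9.0036 × 24.00 × 3600 / 10⁶ = 0.7779 MJ/m².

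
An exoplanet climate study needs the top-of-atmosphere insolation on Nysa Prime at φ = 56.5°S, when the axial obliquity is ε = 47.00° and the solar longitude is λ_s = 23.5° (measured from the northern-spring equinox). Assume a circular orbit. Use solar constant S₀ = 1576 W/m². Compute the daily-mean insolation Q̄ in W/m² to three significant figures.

Q̄ ≈ 102 W/m²

Solar declination: sin δ = sin ε · sin λ_s = sin 47.00° × sin 23.5° = 0.29163, so δ = +16.955°.
cos H₀ = −tan(-56.5°) tan(+16.955°) = 0.4606, H₀ = 1.0921 rad.
Bracket: H₀ sin φ sin δ + cos φ cos δ sin H₀ = 1.0921×-0.83389×0.29163 + 0.55194×0.95653×0.88760 = -0.265585 + 0.468606 = 0.203021.
Q̄ = (S₀/π) × [bracket] = (1576/π) × 0.203021 = 101.8 W/m².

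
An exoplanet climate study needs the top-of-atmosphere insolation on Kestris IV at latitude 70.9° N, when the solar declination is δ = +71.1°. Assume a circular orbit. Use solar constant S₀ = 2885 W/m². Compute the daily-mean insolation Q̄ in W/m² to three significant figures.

Q̄ ≈ 2.58e+03 W/m²

cos H₀ = −tan(+70.9°) tan(+71.100°) = -8.4347 ≤ −1 ⇒ polar day, H₀ = π.
Bracket: H₀ sin φ sin δ + cos φ cos δ sin H₀ = 3.1416×0.94495×0.94609 + 0.32722×0.32392×0.00000 = 2.808615 + 0.000000 = 2.808615.
Q̄ = (S₀/π) × [bracket] = (2885/π) × 2.808615 = 2579 W/m².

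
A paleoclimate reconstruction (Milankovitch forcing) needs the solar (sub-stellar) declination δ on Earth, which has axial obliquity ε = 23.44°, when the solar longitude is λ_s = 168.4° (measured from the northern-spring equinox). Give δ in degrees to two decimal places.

δ = +4.59°

sin δ = sin ε · sin λ_s = sin 23.44° × sin 168.4° = 0.079986.
δ = arcsin(0.079986) = +4.59°.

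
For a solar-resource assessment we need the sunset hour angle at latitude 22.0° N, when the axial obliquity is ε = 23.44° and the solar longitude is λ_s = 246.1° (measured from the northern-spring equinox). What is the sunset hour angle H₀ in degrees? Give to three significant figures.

H₀ = 80.9°

Solar declination: sin δ = sin ε · sin λ_s = sin 23.44° × sin 246.1° = -0.36368, so δ = -21.326°.
cos H₀ = −tan φ · tan δ = −tan(+22.0°) × tan(-21.326°) = 0.1577, so H₀ = 1.4124 rad = 80.92°.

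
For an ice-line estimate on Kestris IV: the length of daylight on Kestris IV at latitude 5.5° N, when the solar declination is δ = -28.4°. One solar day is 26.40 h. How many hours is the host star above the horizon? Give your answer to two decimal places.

cos H₀ = −tan φ · tan δ = −tan(+5.5°) × tan(-28.400°) = 0.0521, so H₀ = 1.5187 rad = 87.02°.
Daylight = 2H₀/(2π) × 26.40 h = (1.5187/π) × 26.40 = 12.76 h.

12.76 h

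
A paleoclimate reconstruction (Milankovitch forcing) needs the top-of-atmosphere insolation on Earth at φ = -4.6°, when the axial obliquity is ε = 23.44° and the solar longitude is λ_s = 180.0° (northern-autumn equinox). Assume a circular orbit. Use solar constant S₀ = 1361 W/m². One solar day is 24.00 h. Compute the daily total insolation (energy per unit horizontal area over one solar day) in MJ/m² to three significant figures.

Solar declination: sin δ = sin ε · sin λ_s = sin 23.44° × sin 180.0° = 0.00000, so δ = +0.000°.
cos H₀ = −tan(-4.6°) tan(+0.000°) = 0.0000, H₀ = 1.5708 rad.
Bracket: H₀ sin φ sin δ + cos φ cos δ sin H₀ = 1.5708×-0.08020×0.00000 + 0.99678×1.00000×1.00000 = -0.000000 + 0.996780 = 0.996780.
Q̄ = (S₀/π) × [bracket] = (1361/π) × 0.996780 = 431.82 W/m².
Daily total = Q̄ × 24.00 h × 3600 s/h = 431.82 × 24.00 × 3600 / 10⁶ = 37.31 MJ/m².

37.3 MJ/m²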